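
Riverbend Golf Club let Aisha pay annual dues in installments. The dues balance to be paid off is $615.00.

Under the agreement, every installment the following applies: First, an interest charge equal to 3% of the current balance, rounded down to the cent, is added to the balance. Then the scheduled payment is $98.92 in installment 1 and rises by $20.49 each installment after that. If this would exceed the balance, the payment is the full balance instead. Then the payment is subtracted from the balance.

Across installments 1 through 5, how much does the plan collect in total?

# | Opening | Interest | Payment | End bal
1 | $615.00 | $18.45 | $98.92 | $534.53
2 | $534.53 | $16.03 | $119.41 | $431.15
3 | $431.15 | $12.93 | $139.90 | $304.18
4 | $304.18 | $9.12 | $160.39 | $152.91
5 | $152.91 | $4.58 | $157.49 | $0.00
Total paid: $676.11

$676.11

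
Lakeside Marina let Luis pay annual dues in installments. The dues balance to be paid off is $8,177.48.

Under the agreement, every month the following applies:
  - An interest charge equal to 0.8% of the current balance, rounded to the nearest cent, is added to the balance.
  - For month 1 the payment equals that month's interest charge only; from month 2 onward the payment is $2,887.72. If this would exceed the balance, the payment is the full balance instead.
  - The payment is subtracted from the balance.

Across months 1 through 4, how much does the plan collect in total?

$8,371.24

# | Opening | Interest | Payment | End bal
1 | $8,177.48 | $65.42 | $65.42 | $8,177.48
2 | $8,177.48 | $65.42 | $2,887.72 | $5,355.18
3 | $5,355.18 | $42.84 | $2,887.72 | $2,510.30
4 | $2,510.30 | $20.08 | $2,530.38 | $0.00
Total paid: $8,371.24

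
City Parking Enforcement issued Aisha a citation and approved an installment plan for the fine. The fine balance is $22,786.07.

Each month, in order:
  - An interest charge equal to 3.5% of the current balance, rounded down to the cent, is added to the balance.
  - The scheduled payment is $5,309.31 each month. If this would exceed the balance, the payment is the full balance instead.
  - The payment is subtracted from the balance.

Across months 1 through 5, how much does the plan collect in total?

$25,138.22

# | Opening | Interest | Payment | End bal
1 | $22,786.07 | $797.51 | $5,309.31 | $18,274.27
2 | $18,274.27 | $639.59 | $5,309.31 | $13,604.55
3 | $13,604.55 | $476.15 | $5,309.31 | $8,771.39
4 | $8,771.39 | $306.99 | $5,309.31 | $3,769.07
5 | $3,769.07 | $131.91 | $3,900.98 | $0.00
Total paid: $25,138.22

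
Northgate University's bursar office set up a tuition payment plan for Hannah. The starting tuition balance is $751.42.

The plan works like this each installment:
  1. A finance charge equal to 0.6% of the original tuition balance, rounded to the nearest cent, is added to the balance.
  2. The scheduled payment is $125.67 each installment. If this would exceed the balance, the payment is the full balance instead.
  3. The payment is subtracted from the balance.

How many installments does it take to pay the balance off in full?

Installment 1: $751.42 +$4.51 interest = $755.93; pay $125.67 → $630.26
Installment 2: $630.26 +$4.51 interest = $634.77; pay $125.67 → $509.10
Installment 3: $509.10 +$4.51 interest = $513.61; pay $125.67 → $387.94
Installment 4: $387.94 +$4.51 interest = $392.45; pay $125.67 → $266.78
Installment 5: $266.78 +$4.51 interest = $271.29; pay $125.67 → $145.62
Installment 6: $145.62 +$4.51 interest = $150.13; pay $125.67 → $24.46
Installment 7: $24.46 +$4.51 interest = $28.97; pay $28.97 → $0.00
Balance reaches $0.00 in installment 7.

7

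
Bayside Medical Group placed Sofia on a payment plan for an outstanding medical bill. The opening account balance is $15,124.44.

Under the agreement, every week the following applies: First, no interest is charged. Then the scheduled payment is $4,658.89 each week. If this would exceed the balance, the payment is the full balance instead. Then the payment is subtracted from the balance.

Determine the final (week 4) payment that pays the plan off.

$1,147.77

Week 1: opening $15,124.44; payment $4,658.89; balance $10,465.55
Week 2: opening $10,465.55; payment $4,658.89; balance $5,806.66
Week 3: opening $5,806.66; payment $4,658.89; balance $1,147.77
Week 4: opening $1,147.77; payment $1,147.77; balance $0.00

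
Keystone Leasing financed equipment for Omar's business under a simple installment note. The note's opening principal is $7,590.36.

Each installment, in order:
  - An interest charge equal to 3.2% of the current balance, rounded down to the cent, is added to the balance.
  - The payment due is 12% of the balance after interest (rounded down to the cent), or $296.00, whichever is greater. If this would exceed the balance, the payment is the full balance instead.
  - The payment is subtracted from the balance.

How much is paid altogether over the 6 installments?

$4,493.02

Installment 1: opening $7,590.36; interest $242.89 → $7,833.25; payment $939.99; balance $6,893.26
Installment 2: opening $6,893.26; interest $220.58 → $7,113.84; payment $853.66; balance $6,260.18
Installment 3: opening $6,260.18; interest $200.32 → $6,460.50; payment $775.26; balance $5,685.24
Installment 4: opening $5,685.24; interest $181.92 → $5,867.16; payment $704.05; balance $5,163.11
Installment 5: opening $5,163.11; interest $165.21 → $5,328.32; payment $639.39; balance $4,688.93
Installment 6: opening $4,688.93; interest $150.04 → $4,838.97; payment $580.67; balance $4,258.30
Total paid: $4,493.02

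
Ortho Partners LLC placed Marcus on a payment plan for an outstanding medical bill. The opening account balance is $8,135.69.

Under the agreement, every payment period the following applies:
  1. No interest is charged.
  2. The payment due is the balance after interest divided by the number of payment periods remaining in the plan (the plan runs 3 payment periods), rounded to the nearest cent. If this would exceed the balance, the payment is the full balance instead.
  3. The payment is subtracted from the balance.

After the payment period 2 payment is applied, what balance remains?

$2,711.89

Payment period 1: opening $8,135.69; payment $2,711.90; balance $5,423.79
Payment period 2: opening $5,423.79; payment $2,711.90; balance $2,711.89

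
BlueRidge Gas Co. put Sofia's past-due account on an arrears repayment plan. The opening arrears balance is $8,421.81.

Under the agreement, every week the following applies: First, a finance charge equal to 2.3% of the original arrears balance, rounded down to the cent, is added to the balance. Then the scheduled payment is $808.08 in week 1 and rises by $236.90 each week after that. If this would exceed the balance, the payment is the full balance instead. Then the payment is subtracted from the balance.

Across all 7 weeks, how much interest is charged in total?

Week 1: $8,421.81 +$193.70 interest = $8,615.51; pay $808.08 → $7,807.43
Week 2: $7,807.43 +$193.70 interest = $8,001.13; pay $1,044.98 → $6,956.15
Week 3: $6,956.15 +$193.70 interest = $7,149.85; pay $1,281.88 → $5,867.97
Week 4: $5,867.97 +$193.70 interest = $6,061.67; pay $1,518.78 → $4,542.89
Week 5: $4,542.89 +$193.70 interest = $4,736.59; pay $1,755.68 → $2,980.91
Week 6: $2,980.91 +$193.70 interest = $3,174.61; pay $1,992.58 → $1,182.03
Week 7: $1,182.03 +$193.70 interest = $1,375.73; pay $1,375.73 → $0.00
Total interest: $193.70 + $193.70 + $193.70 + $193.70 + $193.70 + $193.70 + $193.70 = $1,355.90

$1,355.90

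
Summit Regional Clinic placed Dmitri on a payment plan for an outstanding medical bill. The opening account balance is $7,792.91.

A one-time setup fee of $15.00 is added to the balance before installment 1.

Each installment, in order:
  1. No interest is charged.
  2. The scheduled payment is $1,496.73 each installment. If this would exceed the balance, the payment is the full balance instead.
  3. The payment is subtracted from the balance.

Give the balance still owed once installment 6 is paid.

$0.00

Installment 1: opening $7,807.91; payment $1,496.73; balance $6,311.18
Installment 2: opening $6,311.18; payment $1,496.73; balance $4,814.45
Installment 3: opening $4,814.45; payment $1,496.73; balance $3,317.72
Installment 4: opening $3,317.72; payment $1,496.73; balance $1,820.99
Installment 5: opening $1,820.99; payment $1,496.73; balance $324.26
Installment 6: opening $324.26; payment $324.26; balance $0.00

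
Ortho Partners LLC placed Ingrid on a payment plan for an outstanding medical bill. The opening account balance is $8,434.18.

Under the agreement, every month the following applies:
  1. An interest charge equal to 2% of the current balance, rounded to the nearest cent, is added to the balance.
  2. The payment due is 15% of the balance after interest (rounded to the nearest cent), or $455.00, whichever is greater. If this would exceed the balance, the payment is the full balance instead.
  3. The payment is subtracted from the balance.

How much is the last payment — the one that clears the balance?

Month 1: opening $8,434.18; interest $168.68 → $8,602.86; payment $1,290.43; balance $7,312.43
Month 2: opening $7,312.43; interest $146.25 → $7,458.68; payment $1,118.80; balance $6,339.88
Month 3: opening $6,339.88; interest $126.80 → $6,466.68; payment $970.00; balance $5,496.68
Month 4: opening $5,496.68; interest $109.93 → $5,606.61; payment $840.99; balance $4,765.62
Month 5: opening $4,765.62; interest $95.31 → $4,860.93; payment $729.14; balance $4,131.79
Month 6: opening $4,131.79; interest $82.64 → $4,214.43; payment $632.16; balance $3,582.27
Month 7: opening $3,582.27; interest $71.65 → $3,653.92; payment $548.09; balance $3,105.83
Month 8: opening $3,105.83; interest $62.12 → $3,167.95; payment $475.19; balance $2,692.76
Month 9: opening $2,692.76; interest $53.86 → $2,746.62; payment $455.00; balance $2,291.62
Month 10: opening $2,291.62; interest $45.83 → $2,337.45; payment $455.00; balance $1,882.45
Month 11: opening $1,882.45; interest $37.65 → $1,920.10; payment $455.00; balance $1,465.10
Month 12: opening $1,465.10; interest $29.30 → $1,494.40; payment $455.00; balance $1,039.40
Month 13: opening $1,039.40; interest $20.79 → $1,060.19; payment $455.00; balance $605.19
Month 14: opening $605.19; interest $12.10 → $617.29; payment $455.00; balance $162.29
Month 15: opening $162.29; interest $3.25 → $165.54; payment $165.54; balance $0.00

$165.54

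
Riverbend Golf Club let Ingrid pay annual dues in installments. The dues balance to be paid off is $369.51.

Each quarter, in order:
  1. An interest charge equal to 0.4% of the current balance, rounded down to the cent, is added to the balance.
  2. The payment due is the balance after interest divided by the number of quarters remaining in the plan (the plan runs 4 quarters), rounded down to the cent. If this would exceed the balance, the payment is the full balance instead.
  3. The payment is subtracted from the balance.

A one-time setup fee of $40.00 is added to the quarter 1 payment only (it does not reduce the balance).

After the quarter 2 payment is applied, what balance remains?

$186.24

Quarter 1: opening $369.51; interest $1.47 → $370.98; payment $92.74 (+ $40.00 fee); balance $278.24
Quarter 2: opening $278.24; interest $1.11 → $279.35; payment $93.11; balance $186.24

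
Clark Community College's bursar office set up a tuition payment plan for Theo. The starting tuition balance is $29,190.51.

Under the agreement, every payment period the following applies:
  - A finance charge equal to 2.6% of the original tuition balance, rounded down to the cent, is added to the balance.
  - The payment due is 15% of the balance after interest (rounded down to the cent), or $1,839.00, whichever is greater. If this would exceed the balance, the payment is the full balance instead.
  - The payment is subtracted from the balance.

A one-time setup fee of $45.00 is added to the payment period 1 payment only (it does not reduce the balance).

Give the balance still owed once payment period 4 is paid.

$17,293.36

Payment period 1: opening $29,190.51; interest $758.95 → $29,949.46; payment $4,492.41 (+ $45.00 fee); balance $25,457.05
Payment period 2: opening $25,457.05; interest $758.95 → $26,216.00; payment $3,932.40; balance $22,283.60
Payment period 3: opening $22,283.60; interest $758.95 → $23,042.55; payment $3,456.38; balance $19,586.17
Payment period 4: opening $19,586.17; interest $758.95 → $20,345.12; payment $3,051.76; balance $17,293.36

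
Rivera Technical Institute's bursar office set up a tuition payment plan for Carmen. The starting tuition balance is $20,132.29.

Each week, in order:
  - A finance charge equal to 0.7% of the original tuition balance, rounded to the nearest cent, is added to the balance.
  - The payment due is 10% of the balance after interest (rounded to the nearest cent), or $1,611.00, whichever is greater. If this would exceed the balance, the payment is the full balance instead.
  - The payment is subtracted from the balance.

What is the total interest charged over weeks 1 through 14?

$1,973.02

Week 1: opening $20,132.29; interest $140.93 → $20,273.22; payment $2,027.32; balance $18,245.90
Week 2: opening $18,245.90; interest $140.93 → $18,386.83; payment $1,838.68; balance $16,548.15
Week 3: opening $16,548.15; interest $140.93 → $16,689.08; payment $1,668.91; balance $15,020.17
Week 4: opening $15,020.17; interest $140.93 → $15,161.10; payment $1,611.00; balance $13,550.10
Week 5: opening $13,550.10; interest $140.93 → $13,691.03; payment $1,611.00; balance $12,080.03
Week 6: opening $12,080.03; interest $140.93 → $12,220.96; payment $1,611.00; balance $10,609.96
Week 7: opening $10,609.96; interest $140.93 → $10,750.89; payment $1,611.00; balance $9,139.89
Week 8: opening $9,139.89; interest $140.93 → $9,280.82; payment $1,611.00; balance $7,669.82
Week 9: opening $7,669.82; interest $140.93 → $7,810.75; payment $1,611.00; balance $6,199.75
Week 10: opening $6,199.75; interest $140.93 → $6,340.68; payment $1,611.00; balance $4,729.68
Week 11: opening $4,729.68; interest $140.93 → $4,870.61; payment $1,611.00; balance $3,259.61
Week 12: opening $3,259.61; interest $140.93 → $3,400.54; payment $1,611.00; balance $1,789.54
Week 13: opening $1,789.54; interest $140.93 → $1,930.47; payment $1,611.00; balance $319.47
Week 14: opening $319.47; interest $140.93 → $460.40; payment $460.40; balance $0.00
Total interest: $140.93 + $140.93 + $140.93 + $140.93 + $140.93 + $140.93 + $140.93 + $140.93 + $140.93 + $140.93 + $140.93 + $140.93 + $140.93 + $140.93 = $1,973.02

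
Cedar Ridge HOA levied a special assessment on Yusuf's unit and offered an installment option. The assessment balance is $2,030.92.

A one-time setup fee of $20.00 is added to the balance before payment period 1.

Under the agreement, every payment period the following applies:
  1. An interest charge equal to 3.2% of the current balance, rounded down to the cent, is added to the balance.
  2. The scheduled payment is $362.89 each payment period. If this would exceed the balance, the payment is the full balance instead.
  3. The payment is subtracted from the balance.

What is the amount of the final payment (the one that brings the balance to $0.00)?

$122.17

Payment period 1: opening $2,050.92; interest $65.62 → $2,116.54; payment $362.89; balance $1,753.65
Payment period 2: opening $1,753.65; interest $56.11 → $1,809.76; payment $362.89; balance $1,446.87
Payment period 3: opening $1,446.87; interest $46.29 → $1,493.16; payment $362.89; balance $1,130.27
Payment period 4: opening $1,130.27; interest $36.16 → $1,166.43; payment $362.89; balance $803.54
Payment period 5: opening $803.54; interest $25.71 → $829.25; payment $362.89; balance $466.36
Payment period 6: opening $466.36; interest $14.92 → $481.28; payment $362.89; balance $118.39
Payment period 7: opening $118.39; interest $3.78 → $122.17; payment $122.17; balance $0.00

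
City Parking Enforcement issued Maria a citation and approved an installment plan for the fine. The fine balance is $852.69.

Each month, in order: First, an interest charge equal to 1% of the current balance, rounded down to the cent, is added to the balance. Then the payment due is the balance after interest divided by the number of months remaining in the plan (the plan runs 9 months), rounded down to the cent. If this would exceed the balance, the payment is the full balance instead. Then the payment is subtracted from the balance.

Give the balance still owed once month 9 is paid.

$0.00

# | Opening | Interest | Payment | End bal
1 | $852.69 | $8.52 | $95.69 | $765.52
2 | $765.52 | $7.65 | $96.64 | $676.53
3 | $676.53 | $6.76 | $97.61 | $585.68
4 | $585.68 | $5.85 | $98.58 | $492.95
5 | $492.95 | $4.92 | $99.57 | $398.30
6 | $398.30 | $3.98 | $100.57 | $301.71
7 | $301.71 | $3.01 | $101.57 | $203.15
8 | $203.15 | $2.03 | $102.59 | $102.59
9 | $102.59 | $1.02 | $103.61 | $0.00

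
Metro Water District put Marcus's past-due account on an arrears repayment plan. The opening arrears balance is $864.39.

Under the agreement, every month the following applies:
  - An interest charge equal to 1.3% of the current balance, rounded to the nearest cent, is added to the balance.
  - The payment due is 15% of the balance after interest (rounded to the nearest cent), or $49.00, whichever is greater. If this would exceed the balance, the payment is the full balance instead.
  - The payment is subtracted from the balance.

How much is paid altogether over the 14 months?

# | Opening | Interest | Payment | End bal
1 | $864.39 | $11.24 | $131.34 | $744.29
2 | $744.29 | $9.68 | $113.10 | $640.87
3 | $640.87 | $8.33 | $97.38 | $551.82
4 | $551.82 | $7.17 | $83.85 | $475.14
5 | $475.14 | $6.18 | $72.20 | $409.12
6 | $409.12 | $5.32 | $62.17 | $352.27
7 | $352.27 | $4.58 | $53.53 | $303.32
8 | $303.32 | $3.94 | $49.00 | $258.26
9 | $258.26 | $3.36 | $49.00 | $212.62
10 | $212.62 | $2.76 | $49.00 | $166.38
11 | $166.38 | $2.16 | $49.00 | $119.54
12 | $119.54 | $1.55 | $49.00 | $72.09
13 | $72.09 | $0.94 | $49.00 | $24.03
14 | $24.03 | $0.31 | $24.34 | $0.00
Total paid: $931.91

$931.91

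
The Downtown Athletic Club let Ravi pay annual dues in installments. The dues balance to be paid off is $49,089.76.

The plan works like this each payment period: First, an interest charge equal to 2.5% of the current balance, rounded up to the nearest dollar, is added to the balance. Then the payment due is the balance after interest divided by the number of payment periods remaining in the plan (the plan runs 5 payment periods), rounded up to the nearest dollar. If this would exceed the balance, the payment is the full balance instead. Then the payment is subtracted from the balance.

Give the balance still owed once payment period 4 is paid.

Payment period 1: opening $49,089.76; interest $1,228.00 → $50,317.76; payment $10,064.00; balance $40,253.76
Payment period 2: opening $40,253.76; interest $1,007.00 → $41,260.76; payment $10,316.00; balance $30,944.76
Payment period 3: opening $30,944.76; interest $774.00 → $31,718.76; payment $10,573.00; balance $21,145.76
Payment period 4: opening $21,145.76; interest $529.00 → $21,674.76; payment $10,838.00; balance $10,836.76

$10,836.76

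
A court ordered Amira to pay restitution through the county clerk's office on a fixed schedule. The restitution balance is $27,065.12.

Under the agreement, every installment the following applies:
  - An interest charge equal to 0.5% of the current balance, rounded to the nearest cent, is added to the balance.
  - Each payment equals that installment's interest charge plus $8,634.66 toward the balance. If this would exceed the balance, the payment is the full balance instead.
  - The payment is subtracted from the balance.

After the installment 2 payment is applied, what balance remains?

$9,795.80

Installment 1: $27,065.12 +$135.33 interest = $27,200.45; pay $8,769.99 → $18,430.46
Installment 2: $18,430.46 +$92.15 interest = $18,522.61; pay $8,726.81 → $9,795.80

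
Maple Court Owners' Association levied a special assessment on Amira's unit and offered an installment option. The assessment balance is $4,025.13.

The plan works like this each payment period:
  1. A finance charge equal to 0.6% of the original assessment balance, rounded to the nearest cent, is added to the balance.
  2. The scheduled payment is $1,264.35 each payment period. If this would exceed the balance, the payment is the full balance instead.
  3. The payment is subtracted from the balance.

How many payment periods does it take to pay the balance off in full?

4

Payment period 1: $4,025.13 +$24.15 interest = $4,049.28; pay $1,264.35 → $2,784.93
Payment period 2: $2,784.93 +$24.15 interest = $2,809.08; pay $1,264.35 → $1,544.73
Payment period 3: $1,544.73 +$24.15 interest = $1,568.88; pay $1,264.35 → $304.53
Payment period 4: $304.53 +$24.15 interest = $328.68; pay $328.68 → $0.00
Balance reaches $0.00 in payment period 4.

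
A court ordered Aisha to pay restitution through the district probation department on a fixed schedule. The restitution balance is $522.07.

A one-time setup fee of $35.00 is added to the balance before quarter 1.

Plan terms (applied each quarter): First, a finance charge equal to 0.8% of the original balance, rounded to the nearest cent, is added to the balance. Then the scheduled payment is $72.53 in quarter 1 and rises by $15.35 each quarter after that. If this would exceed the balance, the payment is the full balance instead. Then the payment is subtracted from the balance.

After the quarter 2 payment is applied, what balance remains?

Quarter 1: opening $557.07; interest $4.18 → $561.25; payment $72.53; balance $488.72
Quarter 2: opening $488.72; interest $4.18 → $492.90; payment $87.88; balance $405.02

$405.02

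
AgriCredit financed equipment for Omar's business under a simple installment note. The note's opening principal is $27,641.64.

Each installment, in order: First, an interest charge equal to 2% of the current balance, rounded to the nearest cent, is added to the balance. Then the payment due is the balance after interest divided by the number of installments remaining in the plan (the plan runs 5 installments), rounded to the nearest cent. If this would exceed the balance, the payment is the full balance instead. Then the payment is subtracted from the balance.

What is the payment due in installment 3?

$5,866.71

Installment 1: opening $27,641.64; interest $552.83 → $28,194.47; payment $5,638.89; balance $22,555.58
Installment 2: opening $22,555.58; interest $451.11 → $23,006.69; payment $5,751.67; balance $17,255.02
Installment 3: opening $17,255.02; interest $345.10 → $17,600.12; payment $5,866.71; balance $11,733.41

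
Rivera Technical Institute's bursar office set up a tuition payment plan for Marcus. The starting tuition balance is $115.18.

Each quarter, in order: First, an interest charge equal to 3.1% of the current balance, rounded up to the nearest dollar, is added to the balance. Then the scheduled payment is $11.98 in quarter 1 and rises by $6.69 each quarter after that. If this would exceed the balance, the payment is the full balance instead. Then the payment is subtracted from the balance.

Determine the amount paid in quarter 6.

# | Opening | Interest | Payment | End bal
1 | $115.18 | $4.00 | $11.98 | $107.20
2 | $107.20 | $4.00 | $18.67 | $92.53
3 | $92.53 | $3.00 | $25.36 | $70.17
4 | $70.17 | $3.00 | $32.05 | $41.12
5 | $41.12 | $2.00 | $38.74 | $4.38
6 | $4.38 | $1.00 | $5.38 | $0.00

$5.38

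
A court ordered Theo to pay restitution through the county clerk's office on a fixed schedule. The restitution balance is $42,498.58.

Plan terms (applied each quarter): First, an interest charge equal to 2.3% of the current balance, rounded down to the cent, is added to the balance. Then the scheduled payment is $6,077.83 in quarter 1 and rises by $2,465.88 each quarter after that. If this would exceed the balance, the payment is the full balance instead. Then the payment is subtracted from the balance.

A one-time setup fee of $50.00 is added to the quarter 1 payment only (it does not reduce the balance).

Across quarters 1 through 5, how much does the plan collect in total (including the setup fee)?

$45,661.80

Quarter 1: opening $42,498.58; interest $977.46 → $43,476.04; payment $6,077.83 (+ $50.00 fee); balance $37,398.21
Quarter 2: opening $37,398.21; interest $860.15 → $38,258.36; payment $8,543.71; balance $29,714.65
Quarter 3: opening $29,714.65; interest $683.43 → $30,398.08; payment $11,009.59; balance $19,388.49
Quarter 4: opening $19,388.49; interest $445.93 → $19,834.42; payment $13,475.47; balance $6,358.95
Quarter 5: opening $6,358.95; interest $146.25 → $6,505.20; payment $6,505.20; balance $0.00
Total paid: $45,661.80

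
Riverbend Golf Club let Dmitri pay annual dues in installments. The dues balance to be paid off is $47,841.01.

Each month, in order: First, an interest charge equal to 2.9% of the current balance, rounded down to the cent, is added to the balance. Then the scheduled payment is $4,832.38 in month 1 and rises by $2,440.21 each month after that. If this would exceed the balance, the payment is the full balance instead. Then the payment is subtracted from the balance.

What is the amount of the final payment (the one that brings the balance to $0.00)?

Month 1: opening $47,841.01; interest $1,387.38 → $49,228.39; payment $4,832.38; balance $44,396.01
Month 2: opening $44,396.01; interest $1,287.48 → $45,683.49; payment $7,272.59; balance $38,410.90
Month 3: opening $38,410.90; interest $1,113.91 → $39,524.81; payment $9,712.80; balance $29,812.01
Month 4: opening $29,812.01; interest $864.54 → $30,676.55; payment $12,153.01; balance $18,523.54
Month 5: opening $18,523.54; interest $537.18 → $19,060.72; payment $14,593.22; balance $4,467.50
Month 6: opening $4,467.50; interest $129.55 → $4,597.05; payment $4,597.05; balance $0.00

$4,597.05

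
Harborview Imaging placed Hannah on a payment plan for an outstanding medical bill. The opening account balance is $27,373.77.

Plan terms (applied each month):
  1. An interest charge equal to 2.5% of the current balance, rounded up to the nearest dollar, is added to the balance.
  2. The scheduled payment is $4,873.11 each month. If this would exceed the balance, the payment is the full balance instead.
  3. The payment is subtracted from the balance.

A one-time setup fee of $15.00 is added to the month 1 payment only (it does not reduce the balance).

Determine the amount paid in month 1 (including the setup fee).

$4,888.11

Month 1: opening $27,373.77; interest $685.00 → $28,058.77; payment $4,873.11 (+ $15.00 fee); balance $23,185.66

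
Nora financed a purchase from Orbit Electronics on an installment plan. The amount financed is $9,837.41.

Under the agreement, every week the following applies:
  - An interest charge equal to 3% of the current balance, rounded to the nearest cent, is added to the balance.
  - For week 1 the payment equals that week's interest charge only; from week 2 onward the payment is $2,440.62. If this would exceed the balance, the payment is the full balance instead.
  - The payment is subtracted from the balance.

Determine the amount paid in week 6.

$887.29

# | Opening | Interest | Payment | End bal
1 | $9,837.41 | $295.12 | $295.12 | $9,837.41
2 | $9,837.41 | $295.12 | $2,440.62 | $7,691.91
3 | $7,691.91 | $230.76 | $2,440.62 | $5,482.05
4 | $5,482.05 | $164.46 | $2,440.62 | $3,205.89
5 | $3,205.89 | $96.18 | $2,440.62 | $861.45
6 | $861.45 | $25.84 | $887.29 | $0.00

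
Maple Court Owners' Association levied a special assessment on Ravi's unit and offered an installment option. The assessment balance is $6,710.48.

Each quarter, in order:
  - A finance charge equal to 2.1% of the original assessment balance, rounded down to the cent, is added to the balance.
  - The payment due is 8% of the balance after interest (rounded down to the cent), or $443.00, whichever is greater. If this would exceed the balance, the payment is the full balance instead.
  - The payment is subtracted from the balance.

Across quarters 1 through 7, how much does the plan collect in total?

$3,336.19

Quarter 1: opening $6,710.48; interest $140.92 → $6,851.40; payment $548.11; balance $6,303.29
Quarter 2: opening $6,303.29; interest $140.92 → $6,444.21; payment $515.53; balance $5,928.68
Quarter 3: opening $5,928.68; interest $140.92 → $6,069.60; payment $485.56; balance $5,584.04
Quarter 4: opening $5,584.04; interest $140.92 → $5,724.96; payment $457.99; balance $5,266.97
Quarter 5: opening $5,266.97; interest $140.92 → $5,407.89; payment $443.00; balance $4,964.89
Quarter 6: opening $4,964.89; interest $140.92 → $5,105.81; payment $443.00; balance $4,662.81
Quarter 7: opening $4,662.81; interest $140.92 → $4,803.73; payment $443.00; balance $4,360.73
Total paid: $3,336.19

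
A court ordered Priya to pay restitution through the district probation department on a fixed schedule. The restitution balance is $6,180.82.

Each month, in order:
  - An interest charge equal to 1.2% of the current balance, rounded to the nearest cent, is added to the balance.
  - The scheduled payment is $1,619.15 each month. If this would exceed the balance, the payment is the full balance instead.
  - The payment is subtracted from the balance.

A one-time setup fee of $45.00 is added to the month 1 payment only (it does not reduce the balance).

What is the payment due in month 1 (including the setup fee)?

$1,664.15

# | Opening | Interest | Payment | Fee | End bal
1 | $6,180.82 | $74.17 | $1,619.15 | $45.00 | $4,635.84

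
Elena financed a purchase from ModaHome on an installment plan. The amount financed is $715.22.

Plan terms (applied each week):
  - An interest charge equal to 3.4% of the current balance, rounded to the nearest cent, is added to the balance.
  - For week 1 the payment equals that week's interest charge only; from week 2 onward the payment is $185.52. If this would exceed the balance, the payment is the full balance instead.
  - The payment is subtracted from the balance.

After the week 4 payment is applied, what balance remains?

# | Opening | Interest | Payment | End bal
1 | $715.22 | $24.32 | $24.32 | $715.22
2 | $715.22 | $24.32 | $185.52 | $554.02
3 | $554.02 | $18.84 | $185.52 | $387.34
4 | $387.34 | $13.17 | $185.52 | $214.99

$214.99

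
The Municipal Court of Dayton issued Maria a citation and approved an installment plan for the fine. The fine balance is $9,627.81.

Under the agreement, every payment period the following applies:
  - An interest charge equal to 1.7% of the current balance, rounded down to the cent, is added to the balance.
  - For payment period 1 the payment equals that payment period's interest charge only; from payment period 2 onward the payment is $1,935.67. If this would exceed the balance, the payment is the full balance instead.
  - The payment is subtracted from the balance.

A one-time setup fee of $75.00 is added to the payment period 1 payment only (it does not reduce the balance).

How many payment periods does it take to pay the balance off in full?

7

Payment period 1: opening $9,627.81; interest $163.67 → $9,791.48; payment $163.67 (+ $75.00 fee); balance $9,627.81
Payment period 2: opening $9,627.81; interest $163.67 → $9,791.48; payment $1,935.67; balance $7,855.81
Payment period 3: opening $7,855.81; interest $133.54 → $7,989.35; payment $1,935.67; balance $6,053.68
Payment period 4: opening $6,053.68; interest $102.91 → $6,156.59; payment $1,935.67; balance $4,220.92
Payment period 5: opening $4,220.92; interest $71.75 → $4,292.67; payment $1,935.67; balance $2,357.00
Payment period 6: opening $2,357.00; interest $40.06 → $2,397.06; payment $1,935.67; balance $461.39
Payment period 7: opening $461.39; interest $7.84 → $469.23; payment $469.23; balance $0.00
Balance reaches $0.00 in payment period 7.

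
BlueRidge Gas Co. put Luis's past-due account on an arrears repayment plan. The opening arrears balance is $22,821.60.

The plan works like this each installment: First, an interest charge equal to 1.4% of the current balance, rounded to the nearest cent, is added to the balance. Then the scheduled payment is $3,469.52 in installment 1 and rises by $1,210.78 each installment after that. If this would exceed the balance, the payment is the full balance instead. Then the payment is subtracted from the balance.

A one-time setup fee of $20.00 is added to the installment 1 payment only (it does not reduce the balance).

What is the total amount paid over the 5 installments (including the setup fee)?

Installment 1: $22,821.60 +$319.50 interest = $23,141.10; pay $3,469.52 (+ $20.00 fee) → $19,671.58
Installment 2: $19,671.58 +$275.40 interest = $19,946.98; pay $4,680.30 → $15,266.68
Installment 3: $15,266.68 +$213.73 interest = $15,480.41; pay $5,891.08 → $9,589.33
Installment 4: $9,589.33 +$134.25 interest = $9,723.58; pay $7,101.86 → $2,621.72
Installment 5: $2,621.72 +$36.70 interest = $2,658.42; pay $2,658.42 → $0.00
Total paid: $23,821.18

$23,821.18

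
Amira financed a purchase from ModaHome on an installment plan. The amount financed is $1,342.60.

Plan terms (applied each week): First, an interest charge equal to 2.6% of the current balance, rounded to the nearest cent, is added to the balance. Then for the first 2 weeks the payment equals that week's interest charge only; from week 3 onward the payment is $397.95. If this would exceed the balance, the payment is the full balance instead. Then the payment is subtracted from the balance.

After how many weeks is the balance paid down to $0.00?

# | Opening | Interest | Payment | End bal
1 | $1,342.60 | $34.91 | $34.91 | $1,342.60
2 | $1,342.60 | $34.91 | $34.91 | $1,342.60
3 | $1,342.60 | $34.91 | $397.95 | $979.56
4 | $979.56 | $25.47 | $397.95 | $607.08
5 | $607.08 | $15.78 | $397.95 | $224.91
6 | $224.91 | $5.85 | $230.76 | $0.00
Balance reaches $0.00 in week 6.

6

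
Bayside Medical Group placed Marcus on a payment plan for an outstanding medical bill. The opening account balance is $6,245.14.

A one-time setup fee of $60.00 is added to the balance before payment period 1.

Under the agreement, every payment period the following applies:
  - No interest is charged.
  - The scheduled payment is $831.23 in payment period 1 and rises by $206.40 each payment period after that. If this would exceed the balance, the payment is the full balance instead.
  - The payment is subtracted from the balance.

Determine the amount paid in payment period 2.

Payment period 1: opening $6,305.14; payment $831.23; balance $5,473.91
Payment period 2: opening $5,473.91; payment $1,037.63; balance $4,436.28

$1,037.63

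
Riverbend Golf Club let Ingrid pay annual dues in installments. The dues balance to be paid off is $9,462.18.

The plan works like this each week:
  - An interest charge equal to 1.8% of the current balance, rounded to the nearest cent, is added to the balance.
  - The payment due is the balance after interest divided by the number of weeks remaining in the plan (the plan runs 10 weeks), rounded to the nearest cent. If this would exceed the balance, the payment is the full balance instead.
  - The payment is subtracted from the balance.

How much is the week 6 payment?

$1,053.12

Week 1: $9,462.18 +$170.32 interest = $9,632.50; pay $963.25 → $8,669.25
Week 2: $8,669.25 +$156.05 interest = $8,825.30; pay $980.59 → $7,844.71
Week 3: $7,844.71 +$141.20 interest = $7,985.91; pay $998.24 → $6,987.67
Week 4: $6,987.67 +$125.78 interest = $7,113.45; pay $1,016.21 → $6,097.24
Week 5: $6,097.24 +$109.75 interest = $6,206.99; pay $1,034.50 → $5,172.49
Week 6: $5,172.49 +$93.10 interest = $5,265.59; pay $1,053.12 → $4,212.47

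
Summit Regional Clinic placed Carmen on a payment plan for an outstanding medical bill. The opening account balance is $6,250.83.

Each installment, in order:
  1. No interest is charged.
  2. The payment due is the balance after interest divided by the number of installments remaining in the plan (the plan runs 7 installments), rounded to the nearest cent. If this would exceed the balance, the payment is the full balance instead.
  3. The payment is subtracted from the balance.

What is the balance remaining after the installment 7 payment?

Installment 1: $6,250.83 − $892.98 → $5,357.85
Installment 2: $5,357.85 − $892.98 → $4,464.87
Installment 3: $4,464.87 − $892.97 → $3,571.90
Installment 4: $3,571.90 − $892.98 → $2,678.92
Installment 5: $2,678.92 − $892.97 → $1,785.95
Installment 6: $1,785.95 − $892.98 → $892.97
Installment 7: $892.97 − $892.97 → $0.00

$0.00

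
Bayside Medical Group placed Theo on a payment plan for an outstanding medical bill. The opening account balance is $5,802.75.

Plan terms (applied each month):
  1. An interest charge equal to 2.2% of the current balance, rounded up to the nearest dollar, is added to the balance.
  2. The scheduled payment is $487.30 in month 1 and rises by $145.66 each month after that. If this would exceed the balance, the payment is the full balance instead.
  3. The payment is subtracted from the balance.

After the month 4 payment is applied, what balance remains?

# | Opening | Interest | Payment | End bal
1 | $5,802.75 | $128.00 | $487.30 | $5,443.45
2 | $5,443.45 | $120.00 | $632.96 | $4,930.49
3 | $4,930.49 | $109.00 | $778.62 | $4,260.87
4 | $4,260.87 | $94.00 | $924.28 | $3,430.59

$3,430.59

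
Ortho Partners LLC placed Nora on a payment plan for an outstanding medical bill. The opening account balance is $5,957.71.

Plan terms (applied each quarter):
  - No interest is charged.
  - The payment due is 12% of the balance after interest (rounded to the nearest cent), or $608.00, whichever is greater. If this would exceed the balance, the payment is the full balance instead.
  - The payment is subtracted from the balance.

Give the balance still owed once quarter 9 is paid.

$357.65

# | Opening | Payment | End bal
1 | $5,957.71 | $714.93 | $5,242.78
2 | $5,242.78 | $629.13 | $4,613.65
3 | $4,613.65 | $608.00 | $4,005.65
4 | $4,005.65 | $608.00 | $3,397.65
5 | $3,397.65 | $608.00 | $2,789.65
6 | $2,789.65 | $608.00 | $2,181.65
7 | $2,181.65 | $608.00 | $1,573.65
8 | $1,573.65 | $608.00 | $965.65
9 | $965.65 | $608.00 | $357.65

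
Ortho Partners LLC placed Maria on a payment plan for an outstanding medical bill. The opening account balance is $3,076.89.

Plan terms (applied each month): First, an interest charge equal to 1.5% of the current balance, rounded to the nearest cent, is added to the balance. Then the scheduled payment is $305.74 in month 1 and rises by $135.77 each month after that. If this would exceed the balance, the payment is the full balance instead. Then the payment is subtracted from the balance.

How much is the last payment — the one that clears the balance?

Month 1: opening $3,076.89; interest $46.15 → $3,123.04; payment $305.74; balance $2,817.30
Month 2: opening $2,817.30; interest $42.26 → $2,859.56; payment $441.51; balance $2,418.05
Month 3: opening $2,418.05; interest $36.27 → $2,454.32; payment $577.28; balance $1,877.04
Month 4: opening $1,877.04; interest $28.16 → $1,905.20; payment $713.05; balance $1,192.15
Month 5: opening $1,192.15; interest $17.88 → $1,210.03; payment $848.82; balance $361.21
Month 6: opening $361.21; interest $5.42 → $366.63; payment $366.63; balance $0.00

$366.63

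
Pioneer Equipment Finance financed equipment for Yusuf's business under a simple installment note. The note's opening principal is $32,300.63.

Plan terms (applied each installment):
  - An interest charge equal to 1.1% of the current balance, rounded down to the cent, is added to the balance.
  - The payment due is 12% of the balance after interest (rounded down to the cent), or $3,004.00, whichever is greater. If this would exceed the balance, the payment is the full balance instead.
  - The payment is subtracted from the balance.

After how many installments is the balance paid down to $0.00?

# | Opening | Interest | Payment | End bal
1 | $32,300.63 | $355.30 | $3,918.71 | $28,737.22
2 | $28,737.22 | $316.10 | $3,486.39 | $25,566.93
3 | $25,566.93 | $281.23 | $3,101.77 | $22,746.39
4 | $22,746.39 | $250.21 | $3,004.00 | $19,992.60
5 | $19,992.60 | $219.91 | $3,004.00 | $17,208.51
6 | $17,208.51 | $189.29 | $3,004.00 | $14,393.80
7 | $14,393.80 | $158.33 | $3,004.00 | $11,548.13
8 | $11,548.13 | $127.02 | $3,004.00 | $8,671.15
9 | $8,671.15 | $95.38 | $3,004.00 | $5,762.53
10 | $5,762.53 | $63.38 | $3,004.00 | $2,821.91
11 | $2,821.91 | $31.04 | $2,852.95 | $0.00
Balance reaches $0.00 in installment 11.

11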